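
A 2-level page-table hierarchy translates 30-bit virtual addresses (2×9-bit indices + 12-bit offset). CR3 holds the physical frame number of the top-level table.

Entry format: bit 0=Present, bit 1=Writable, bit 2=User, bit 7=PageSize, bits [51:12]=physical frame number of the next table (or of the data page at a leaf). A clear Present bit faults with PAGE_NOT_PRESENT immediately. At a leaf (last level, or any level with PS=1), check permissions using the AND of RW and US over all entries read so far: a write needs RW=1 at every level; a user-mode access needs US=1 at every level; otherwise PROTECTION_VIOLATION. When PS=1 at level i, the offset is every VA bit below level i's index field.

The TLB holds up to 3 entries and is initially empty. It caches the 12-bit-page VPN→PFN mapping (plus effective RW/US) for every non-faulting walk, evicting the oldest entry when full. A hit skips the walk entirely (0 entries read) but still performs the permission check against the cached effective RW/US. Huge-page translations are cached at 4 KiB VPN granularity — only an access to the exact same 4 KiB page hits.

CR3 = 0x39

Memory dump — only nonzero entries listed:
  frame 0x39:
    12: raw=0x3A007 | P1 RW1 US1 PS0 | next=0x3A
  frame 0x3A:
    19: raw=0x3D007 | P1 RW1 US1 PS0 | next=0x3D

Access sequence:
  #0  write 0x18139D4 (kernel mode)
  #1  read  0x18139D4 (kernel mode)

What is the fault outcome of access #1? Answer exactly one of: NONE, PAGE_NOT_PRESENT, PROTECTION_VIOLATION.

Walk each access:
#0 VA=0x18139D4 (w,kernel):
  [0] read 0x39 idx=12: raw=0x3A007 flags P=1 W=1 U=1 S=0
  [1] read 0x3A idx=19: raw=0x3D007 flags P=1 W=1 U=1 S=0
  ✓ 0x3D9D4  — 2 lookups
#1 VA=0x18139D4 (r,kernel):
  TLB hit vpn=0x1813 → PA=0x3D9D4

Access #1 fault: NONE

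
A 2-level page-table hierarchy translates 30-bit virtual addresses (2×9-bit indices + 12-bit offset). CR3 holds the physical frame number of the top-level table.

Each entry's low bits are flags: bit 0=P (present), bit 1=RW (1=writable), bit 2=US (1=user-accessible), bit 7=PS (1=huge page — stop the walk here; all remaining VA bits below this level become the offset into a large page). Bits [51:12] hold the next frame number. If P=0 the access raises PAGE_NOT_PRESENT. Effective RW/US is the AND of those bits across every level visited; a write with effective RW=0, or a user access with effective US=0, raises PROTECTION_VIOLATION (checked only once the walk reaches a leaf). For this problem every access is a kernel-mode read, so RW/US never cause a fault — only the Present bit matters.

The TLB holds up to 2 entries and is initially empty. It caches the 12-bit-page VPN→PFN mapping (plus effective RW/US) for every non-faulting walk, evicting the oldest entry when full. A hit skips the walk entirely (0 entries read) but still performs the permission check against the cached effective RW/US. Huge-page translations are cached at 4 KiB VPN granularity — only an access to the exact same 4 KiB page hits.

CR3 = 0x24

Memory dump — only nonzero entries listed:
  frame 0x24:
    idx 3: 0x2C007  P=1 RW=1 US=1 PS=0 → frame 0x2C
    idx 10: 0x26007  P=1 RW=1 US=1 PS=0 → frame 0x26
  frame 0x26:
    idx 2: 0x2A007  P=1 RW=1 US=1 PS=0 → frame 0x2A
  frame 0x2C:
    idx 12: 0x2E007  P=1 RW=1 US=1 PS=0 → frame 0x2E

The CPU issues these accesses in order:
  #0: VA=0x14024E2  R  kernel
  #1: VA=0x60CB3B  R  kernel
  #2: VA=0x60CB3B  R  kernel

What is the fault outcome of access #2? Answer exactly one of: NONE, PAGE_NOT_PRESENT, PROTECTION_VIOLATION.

Per-access translation:
#0 VA=0x14024E2 (r,kernel):
  [0] read 0x24 idx=10: raw=0x26007 flags P=1 W=1 U=1 S=0
  [1] read 0x26 idx=2: raw=0x2A007 flags P=1 W=1 U=1 S=0
  → PA=0x2A4E2  (2 entries read)
#1 VA=0x60CB3B (r,kernel):
  [0] read 0x24 idx=3: raw=0x2C007 flags P=1 W=1 U=1 S=0
  [1] read 0x2C idx=12: raw=0x2E007 flags P=1 W=1 U=1 S=0
  → PA=0x2EB3B  (2 entries read)
#2 VA=0x60CB3B (r,kernel):
  TLB hit vpn=0x60C → PA=0x2EB3B

Access #2 fault: NONE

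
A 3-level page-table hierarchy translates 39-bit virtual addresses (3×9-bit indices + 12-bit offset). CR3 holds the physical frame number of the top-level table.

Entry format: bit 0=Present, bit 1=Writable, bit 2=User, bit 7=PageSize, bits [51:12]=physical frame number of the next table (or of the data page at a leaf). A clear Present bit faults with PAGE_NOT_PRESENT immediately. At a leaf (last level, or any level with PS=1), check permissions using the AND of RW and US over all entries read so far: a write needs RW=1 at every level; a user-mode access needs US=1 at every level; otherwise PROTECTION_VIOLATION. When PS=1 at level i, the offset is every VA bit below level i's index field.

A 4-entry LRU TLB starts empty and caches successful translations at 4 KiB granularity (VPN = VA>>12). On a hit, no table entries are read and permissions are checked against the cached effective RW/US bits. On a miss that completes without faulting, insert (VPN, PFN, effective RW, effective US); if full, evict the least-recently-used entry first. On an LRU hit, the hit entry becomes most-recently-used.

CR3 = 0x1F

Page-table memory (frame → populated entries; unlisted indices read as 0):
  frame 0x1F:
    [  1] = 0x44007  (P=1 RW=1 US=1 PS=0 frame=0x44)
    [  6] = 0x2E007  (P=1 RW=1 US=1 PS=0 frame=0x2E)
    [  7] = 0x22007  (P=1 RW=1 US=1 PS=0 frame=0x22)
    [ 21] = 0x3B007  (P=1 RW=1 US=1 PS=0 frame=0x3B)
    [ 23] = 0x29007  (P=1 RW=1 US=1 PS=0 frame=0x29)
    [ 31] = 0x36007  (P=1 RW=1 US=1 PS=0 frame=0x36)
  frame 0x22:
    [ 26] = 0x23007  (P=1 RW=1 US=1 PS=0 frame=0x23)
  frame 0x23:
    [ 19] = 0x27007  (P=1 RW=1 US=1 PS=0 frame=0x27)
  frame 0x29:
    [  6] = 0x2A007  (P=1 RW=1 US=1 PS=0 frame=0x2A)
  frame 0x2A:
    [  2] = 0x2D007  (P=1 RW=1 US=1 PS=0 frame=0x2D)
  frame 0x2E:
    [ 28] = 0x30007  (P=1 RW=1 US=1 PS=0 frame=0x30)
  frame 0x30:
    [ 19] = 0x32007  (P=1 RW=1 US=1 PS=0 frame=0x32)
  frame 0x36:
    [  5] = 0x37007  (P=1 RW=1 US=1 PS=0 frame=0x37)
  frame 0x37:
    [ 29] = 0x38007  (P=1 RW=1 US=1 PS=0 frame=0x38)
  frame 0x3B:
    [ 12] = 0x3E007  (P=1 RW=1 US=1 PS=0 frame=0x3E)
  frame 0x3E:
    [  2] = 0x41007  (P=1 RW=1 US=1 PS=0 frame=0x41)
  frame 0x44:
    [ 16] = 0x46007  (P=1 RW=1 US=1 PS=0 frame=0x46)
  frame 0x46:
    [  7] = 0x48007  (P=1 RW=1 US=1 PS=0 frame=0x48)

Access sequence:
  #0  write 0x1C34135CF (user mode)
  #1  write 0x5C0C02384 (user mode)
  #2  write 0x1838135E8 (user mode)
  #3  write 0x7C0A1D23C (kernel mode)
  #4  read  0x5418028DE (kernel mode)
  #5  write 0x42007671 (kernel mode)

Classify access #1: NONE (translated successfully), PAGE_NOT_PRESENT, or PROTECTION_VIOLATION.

Walk each access:
#0 VA=0x1C34135CF (w,user):
  [0] read 0x1F idx=7: raw=0x22007 flags P=1 W=1 U=1 S=0
  [1] read 0x22 idx=26: raw=0x23007 flags P=1 W=1 U=1 S=0
  [2] read 0x23 idx=19: raw=0x27007 flags P=1 W=1 U=1 S=0
  ⇒ phys 0x275CF  [3 reads]
#1 VA=0x5C0C02384 (w,user):
  [0] read 0x1F idx=23: raw=0x29007 flags P=1 W=1 U=1 S=0
  [1] read 0x29 idx=6: raw=0x2A007 flags P=1 W=1 U=1 S=0
  [2] read 0x2A idx=2: raw=0x2D007 flags P=1 W=1 U=1 S=0
  ⇒ phys 0x2D384  [3 reads]
#2 VA=0x1838135E8 (w,user):
  [0] read 0x1F idx=6: raw=0x2E007 flags P=1 W=1 U=1 S=0
  [1] read 0x2E idx=28: raw=0x30007 flags P=1 W=1 U=1 S=0
  [2] read 0x30 idx=19: raw=0x32007 flags P=1 W=1 U=1 S=0
  ⇒ phys 0x325E8  [3 reads]
#3 VA=0x7C0A1D23C (w,kernel):
  [0] read 0x1F idx=31: raw=0x36007 flags P=1 W=1 U=1 S=0
  [1] read 0x36 idx=5: raw=0x37007 flags P=1 W=1 U=1 S=0
  [2] read 0x37 idx=29: raw=0x38007 flags P=1 W=1 U=1 S=0
  ⇒ phys 0x3823C  [3 reads]
#4 VA=0x5418028DE (r,kernel):
  [0] read 0x1F idx=21: raw=0x3B007 flags P=1 W=1 U=1 S=0
  [1] read 0x3B idx=12: raw=0x3E007 flags P=1 W=1 U=1 S=0
  [2] read 0x3E idx=2: raw=0x41007 flags P=1 W=1 U=1 S=0
  ⇒ phys 0x418DE  [3 reads]
#5 VA=0x42007671 (w,kernel):
  [0] read 0x1F idx=1: raw=0x44007 flags P=1 W=1 U=1 S=0
  [1] read 0x44 idx=16: raw=0x46007 flags P=1 W=1 U=1 S=0
  [2] read 0x46 idx=7: raw=0x48007 flags P=1 W=1 U=1 S=0
  ⇒ phys 0x48671  [3 reads]

Access #1 fault: NONE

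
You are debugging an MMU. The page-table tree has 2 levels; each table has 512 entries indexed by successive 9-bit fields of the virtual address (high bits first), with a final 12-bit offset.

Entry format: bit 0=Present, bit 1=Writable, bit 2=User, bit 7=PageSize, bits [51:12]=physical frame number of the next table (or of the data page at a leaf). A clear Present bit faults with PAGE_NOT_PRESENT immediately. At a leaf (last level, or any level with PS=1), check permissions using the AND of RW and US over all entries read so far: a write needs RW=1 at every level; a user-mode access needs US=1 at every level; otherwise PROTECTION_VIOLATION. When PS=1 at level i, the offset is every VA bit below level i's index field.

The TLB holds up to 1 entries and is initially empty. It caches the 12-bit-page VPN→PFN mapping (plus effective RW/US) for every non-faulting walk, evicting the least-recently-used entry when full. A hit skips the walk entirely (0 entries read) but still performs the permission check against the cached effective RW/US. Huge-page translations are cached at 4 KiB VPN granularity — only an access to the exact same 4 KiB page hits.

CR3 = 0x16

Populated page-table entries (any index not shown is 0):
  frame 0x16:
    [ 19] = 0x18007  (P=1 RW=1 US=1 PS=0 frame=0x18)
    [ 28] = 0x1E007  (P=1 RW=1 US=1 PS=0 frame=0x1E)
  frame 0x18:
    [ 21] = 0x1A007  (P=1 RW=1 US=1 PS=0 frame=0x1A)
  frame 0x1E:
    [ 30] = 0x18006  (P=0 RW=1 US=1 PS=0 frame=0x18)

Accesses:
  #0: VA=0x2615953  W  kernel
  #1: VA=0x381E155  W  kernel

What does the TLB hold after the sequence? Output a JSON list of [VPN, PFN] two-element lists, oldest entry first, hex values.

Trace:
#0 VA=0x2615953 (w,kernel):
  [0] read 0x16 idx=19: raw=0x18007 flags P=1 W=1 U=1 S=0
  [1] read 0x18 idx=21: raw=0x1A007 flags P=1 W=1 U=1 S=0
  ✓ 0x1A953  — 2 lookups
#1 VA=0x381E155 (w,kernel):
  [0] read 0x16 idx=28: raw=0x1E007 flags P=1 W=1 U=1 S=0
  [1] read 0x1E idx=30: raw=0x18006 flags P=0 W=1 U=1 S=0
  ✗ PAGE_NOT_PRESENT  [2 reads]

TLB: [["0x2615", "0x1A"]]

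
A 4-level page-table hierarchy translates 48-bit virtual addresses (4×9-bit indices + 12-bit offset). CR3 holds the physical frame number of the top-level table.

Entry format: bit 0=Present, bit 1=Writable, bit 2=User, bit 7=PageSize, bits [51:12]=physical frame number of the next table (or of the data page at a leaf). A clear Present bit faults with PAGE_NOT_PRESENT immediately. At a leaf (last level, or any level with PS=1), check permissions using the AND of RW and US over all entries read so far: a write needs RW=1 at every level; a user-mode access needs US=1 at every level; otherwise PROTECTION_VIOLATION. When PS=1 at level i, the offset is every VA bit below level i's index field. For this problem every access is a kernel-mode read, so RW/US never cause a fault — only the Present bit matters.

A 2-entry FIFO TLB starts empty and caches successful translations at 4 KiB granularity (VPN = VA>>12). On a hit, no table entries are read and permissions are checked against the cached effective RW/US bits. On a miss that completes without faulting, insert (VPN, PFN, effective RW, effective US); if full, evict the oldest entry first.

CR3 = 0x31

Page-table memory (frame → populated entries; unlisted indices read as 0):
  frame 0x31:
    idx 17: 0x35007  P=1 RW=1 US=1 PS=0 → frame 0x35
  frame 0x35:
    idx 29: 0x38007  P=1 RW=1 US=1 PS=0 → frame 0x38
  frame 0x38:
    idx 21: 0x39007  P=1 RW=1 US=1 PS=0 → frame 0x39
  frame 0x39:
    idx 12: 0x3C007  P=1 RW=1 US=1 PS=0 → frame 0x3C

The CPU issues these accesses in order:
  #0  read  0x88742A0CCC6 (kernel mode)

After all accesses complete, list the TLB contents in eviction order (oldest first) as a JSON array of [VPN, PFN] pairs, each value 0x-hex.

Per-access translation:
#0 VA=0x88742A0CCC6 (r,kernel):
  [0] read 0x31 idx=17: raw=0x35007 flags P=1 W=1 U=1 S=0
  [1] read 0x35 idx=29: raw=0x38007 flags P=1 W=1 U=1 S=0
  [2] read 0x38 idx=21: raw=0x39007 flags P=1 W=1 U=1 S=0
  [3] read 0x39 idx=12: raw=0x3C007 flags P=1 W=1 U=1 S=0
  ⇒ phys 0x3CCC6  [4 reads]

TLB: [["0x88742A0C", "0x3C"]]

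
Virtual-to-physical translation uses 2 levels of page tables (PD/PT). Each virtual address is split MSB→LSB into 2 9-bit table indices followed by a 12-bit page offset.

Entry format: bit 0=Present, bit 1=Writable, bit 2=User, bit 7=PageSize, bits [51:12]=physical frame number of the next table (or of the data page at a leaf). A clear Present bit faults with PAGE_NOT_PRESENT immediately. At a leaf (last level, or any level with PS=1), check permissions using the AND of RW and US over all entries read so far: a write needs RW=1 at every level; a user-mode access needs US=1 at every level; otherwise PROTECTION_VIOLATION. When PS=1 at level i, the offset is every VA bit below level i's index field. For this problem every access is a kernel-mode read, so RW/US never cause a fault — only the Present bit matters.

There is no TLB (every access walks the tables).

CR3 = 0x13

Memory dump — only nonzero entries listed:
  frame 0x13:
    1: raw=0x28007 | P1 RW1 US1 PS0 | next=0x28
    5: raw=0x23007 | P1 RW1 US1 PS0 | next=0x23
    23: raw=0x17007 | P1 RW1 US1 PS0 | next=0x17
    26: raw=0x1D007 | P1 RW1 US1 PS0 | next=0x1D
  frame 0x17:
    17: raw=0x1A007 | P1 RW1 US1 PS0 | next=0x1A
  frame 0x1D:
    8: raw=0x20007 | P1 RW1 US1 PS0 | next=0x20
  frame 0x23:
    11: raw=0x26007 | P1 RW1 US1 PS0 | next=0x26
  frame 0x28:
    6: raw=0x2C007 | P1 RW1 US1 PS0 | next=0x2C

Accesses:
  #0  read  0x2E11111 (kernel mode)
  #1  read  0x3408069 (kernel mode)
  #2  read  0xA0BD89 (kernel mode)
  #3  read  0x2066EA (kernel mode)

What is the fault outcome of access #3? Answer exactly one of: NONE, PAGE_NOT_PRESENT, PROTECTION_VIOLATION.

Trace:
#0 VA=0x2E11111 (r,kernel):
  lvl0: tbl 0x13, slot 23 ⇒ 0x17007 (P1/RW1/US1/PS0)
  lvl1: tbl 0x17, slot 17 ⇒ 0x1A007 (P1/RW1/US1/PS0)
  ⇒ phys 0x1A111  [2 reads]
#1 VA=0x3408069 (r,kernel):
  lvl0: tbl 0x13, slot 26 ⇒ 0x1D007 (P1/RW1/US1/PS0)
  lvl1: tbl 0x1D, slot 8 ⇒ 0x20007 (P1/RW1/US1/PS0)
  ⇒ phys 0x20069  [2 reads]
#2 VA=0xA0BD89 (r,kernel):
  lvl0: tbl 0x13, slot 5 ⇒ 0x23007 (P1/RW1/US1/PS0)
  lvl1: tbl 0x23, slot 11 ⇒ 0x26007 (P1/RW1/US1/PS0)
  ⇒ phys 0x26D89  [2 reads]
#3 VA=0x2066EA (r,kernel):
  lvl0: tbl 0x13, slot 1 ⇒ 0x28007 (P1/RW1/US1/PS0)
  lvl1: tbl 0x28, slot 6 ⇒ 0x2C007 (P1/RW1/US1/PS0)
  ⇒ phys 0x2C6EA  [2 reads]

Access #3 fault: NONE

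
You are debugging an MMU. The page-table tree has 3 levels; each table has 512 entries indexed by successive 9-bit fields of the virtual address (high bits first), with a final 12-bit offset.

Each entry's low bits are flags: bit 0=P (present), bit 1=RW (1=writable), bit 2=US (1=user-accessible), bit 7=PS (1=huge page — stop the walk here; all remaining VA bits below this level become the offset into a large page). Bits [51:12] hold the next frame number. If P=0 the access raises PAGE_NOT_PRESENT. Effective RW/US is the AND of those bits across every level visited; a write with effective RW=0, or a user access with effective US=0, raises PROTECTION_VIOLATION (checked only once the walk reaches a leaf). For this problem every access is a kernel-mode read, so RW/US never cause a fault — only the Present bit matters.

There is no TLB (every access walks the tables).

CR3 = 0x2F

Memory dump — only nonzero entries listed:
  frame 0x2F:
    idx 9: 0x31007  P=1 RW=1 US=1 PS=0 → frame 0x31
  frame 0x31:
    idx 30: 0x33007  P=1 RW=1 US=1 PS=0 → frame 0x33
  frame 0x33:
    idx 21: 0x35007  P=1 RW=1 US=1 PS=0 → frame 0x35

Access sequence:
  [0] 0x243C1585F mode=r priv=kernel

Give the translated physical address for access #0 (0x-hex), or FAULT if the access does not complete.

Walk each access:
#0 VA=0x243C1585F (r,kernel):
  L0 @0x2F[9] → 0x31007  P=1,RW=1,US=1,PS=0
  L1 @0x31[30] → 0x33007  P=1,RW=1,US=1,PS=0
  L2 @0x33[21] → 0x35007  P=1,RW=1,US=1,PS=0
  → PA=0x3585F  (3 entries read)

Access #0 PA: 0x3585F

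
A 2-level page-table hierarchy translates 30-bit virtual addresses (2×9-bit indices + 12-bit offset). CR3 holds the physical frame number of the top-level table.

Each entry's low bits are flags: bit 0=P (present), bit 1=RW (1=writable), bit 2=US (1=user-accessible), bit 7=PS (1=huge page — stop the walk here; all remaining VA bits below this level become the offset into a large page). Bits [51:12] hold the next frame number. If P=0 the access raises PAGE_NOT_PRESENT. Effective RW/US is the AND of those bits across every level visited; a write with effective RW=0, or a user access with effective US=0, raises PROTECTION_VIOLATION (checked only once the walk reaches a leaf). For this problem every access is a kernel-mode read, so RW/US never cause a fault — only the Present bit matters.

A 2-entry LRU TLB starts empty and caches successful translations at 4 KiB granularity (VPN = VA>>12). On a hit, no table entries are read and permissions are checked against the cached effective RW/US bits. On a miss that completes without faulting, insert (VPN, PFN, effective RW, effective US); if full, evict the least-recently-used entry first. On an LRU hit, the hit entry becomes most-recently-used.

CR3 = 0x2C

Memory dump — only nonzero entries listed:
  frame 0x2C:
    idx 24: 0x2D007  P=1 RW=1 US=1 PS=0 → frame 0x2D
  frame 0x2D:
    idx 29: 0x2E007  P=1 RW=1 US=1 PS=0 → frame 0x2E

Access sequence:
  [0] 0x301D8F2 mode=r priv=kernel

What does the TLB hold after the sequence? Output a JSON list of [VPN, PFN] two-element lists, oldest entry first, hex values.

Trace:
#0 VA=0x301D8F2 (r,kernel):
  L0 @0x2C[24] → 0x2D007  P=1,RW=1,US=1,PS=0
  L1 @0x2D[29] → 0x2E007  P=1,RW=1,US=1,PS=0
  ✓ 0x2E8F2  — 2 lookups

TLB: [["0x301D", "0x2E"]]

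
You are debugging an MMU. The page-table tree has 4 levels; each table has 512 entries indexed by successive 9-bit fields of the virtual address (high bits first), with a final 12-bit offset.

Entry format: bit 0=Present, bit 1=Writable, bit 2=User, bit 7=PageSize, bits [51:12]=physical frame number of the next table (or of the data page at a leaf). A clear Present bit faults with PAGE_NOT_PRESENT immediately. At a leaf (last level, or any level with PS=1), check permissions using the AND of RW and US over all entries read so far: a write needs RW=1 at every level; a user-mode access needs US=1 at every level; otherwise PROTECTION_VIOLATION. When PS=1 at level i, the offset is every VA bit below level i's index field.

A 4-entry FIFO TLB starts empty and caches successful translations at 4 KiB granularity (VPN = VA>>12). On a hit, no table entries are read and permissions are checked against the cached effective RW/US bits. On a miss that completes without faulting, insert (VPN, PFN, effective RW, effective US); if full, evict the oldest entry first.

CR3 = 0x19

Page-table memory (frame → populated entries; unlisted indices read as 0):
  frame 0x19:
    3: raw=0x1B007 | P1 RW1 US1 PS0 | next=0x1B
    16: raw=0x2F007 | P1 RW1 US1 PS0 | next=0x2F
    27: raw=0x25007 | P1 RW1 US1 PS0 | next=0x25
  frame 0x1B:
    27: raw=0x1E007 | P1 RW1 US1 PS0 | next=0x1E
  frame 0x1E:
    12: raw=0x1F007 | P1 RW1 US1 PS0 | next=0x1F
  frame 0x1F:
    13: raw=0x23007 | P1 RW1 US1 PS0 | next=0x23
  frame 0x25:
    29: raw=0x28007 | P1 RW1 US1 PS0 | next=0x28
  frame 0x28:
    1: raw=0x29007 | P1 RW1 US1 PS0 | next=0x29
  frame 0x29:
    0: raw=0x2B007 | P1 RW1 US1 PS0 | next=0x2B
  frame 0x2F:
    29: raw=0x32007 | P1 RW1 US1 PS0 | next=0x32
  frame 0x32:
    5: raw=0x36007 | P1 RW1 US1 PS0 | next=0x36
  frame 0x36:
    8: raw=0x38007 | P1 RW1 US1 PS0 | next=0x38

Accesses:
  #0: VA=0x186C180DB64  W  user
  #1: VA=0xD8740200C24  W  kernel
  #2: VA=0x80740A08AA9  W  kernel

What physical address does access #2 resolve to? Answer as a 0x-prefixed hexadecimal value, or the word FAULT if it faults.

Trace:
#0 VA=0x186C180DB64 (w,user):
  lvl0: tbl 0x19, slot 3 ⇒ 0x1B007 (P1/RW1/US1/PS0)
  lvl1: tbl 0x1B, slot 27 ⇒ 0x1E007 (P1/RW1/US1/PS0)
  lvl2: tbl 0x1E, slot 12 ⇒ 0x1F007 (P1/RW1/US1/PS0)
  lvl3: tbl 0x1F, slot 13 ⇒ 0x23007 (P1/RW1/US1/PS0)
  → PA=0x23B64  (4 entries read)
#1 VA=0xD8740200C24 (w,kernel):
  lvl0: tbl 0x19, slot 27 ⇒ 0x25007 (P1/RW1/US1/PS0)
  lvl1: tbl 0x25, slot 29 ⇒ 0x28007 (P1/RW1/US1/PS0)
  lvl2: tbl 0x28, slot 1 ⇒ 0x29007 (P1/RW1/US1/PS0)
  lvl3: tbl 0x29, slot 0 ⇒ 0x2B007 (P1/RW1/US1/PS0)
  → PA=0x2BC24  (4 entries read)
#2 VA=0x80740A08AA9 (w,kernel):
  lvl0: tbl 0x19, slot 16 ⇒ 0x2F007 (P1/RW1/US1/PS0)
  lvl1: tbl 0x2F, slot 29 ⇒ 0x32007 (P1/RW1/US1/PS0)
  lvl2: tbl 0x32, slot 5 ⇒ 0x36007 (P1/RW1/US1/PS0)
  lvl3: tbl 0x36, slot 8 ⇒ 0x38007 (P1/RW1/US1/PS0)
  → PA=0x38AA9  (4 entries read)

Access #2 PA: 0x38AA9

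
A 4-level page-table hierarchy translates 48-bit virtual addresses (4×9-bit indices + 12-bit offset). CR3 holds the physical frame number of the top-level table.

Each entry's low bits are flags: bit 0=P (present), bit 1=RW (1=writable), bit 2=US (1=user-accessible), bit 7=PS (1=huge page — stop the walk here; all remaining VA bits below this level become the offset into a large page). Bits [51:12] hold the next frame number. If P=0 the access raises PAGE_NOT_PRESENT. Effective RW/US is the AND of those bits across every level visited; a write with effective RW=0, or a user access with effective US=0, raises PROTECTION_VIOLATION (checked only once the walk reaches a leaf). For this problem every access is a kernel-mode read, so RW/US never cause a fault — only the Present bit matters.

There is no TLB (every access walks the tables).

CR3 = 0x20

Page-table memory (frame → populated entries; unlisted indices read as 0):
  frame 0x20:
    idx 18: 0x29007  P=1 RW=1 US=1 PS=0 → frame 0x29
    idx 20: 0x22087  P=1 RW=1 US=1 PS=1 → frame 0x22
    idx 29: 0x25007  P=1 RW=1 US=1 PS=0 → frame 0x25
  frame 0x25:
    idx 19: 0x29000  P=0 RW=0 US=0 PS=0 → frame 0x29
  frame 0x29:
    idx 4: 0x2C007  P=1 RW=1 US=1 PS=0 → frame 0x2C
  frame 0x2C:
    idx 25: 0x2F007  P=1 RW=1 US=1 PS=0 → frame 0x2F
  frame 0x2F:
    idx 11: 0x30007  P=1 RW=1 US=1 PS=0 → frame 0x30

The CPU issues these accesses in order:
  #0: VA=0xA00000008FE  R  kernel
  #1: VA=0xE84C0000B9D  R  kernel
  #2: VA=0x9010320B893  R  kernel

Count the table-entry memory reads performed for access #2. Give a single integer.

Trace:
#0 VA=0xA00000008FE (r,kernel):
  lvl0: tbl 0x20, slot 20 ⇒ 0x22087 (P1/RW1/US1/PS1)
  → PA=0x228FE (huge @L0)  (1 entries read)
#1 VA=0xE84C0000B9D (r,kernel):
  lvl0: tbl 0x20, slot 29 ⇒ 0x25007 (P1/RW1/US1/PS0)
  lvl1: tbl 0x25, slot 19 ⇒ 0x29000 (P0/RW0/US0/PS0)
  → PAGE_NOT_PRESENT  (2 entries read)
#2 VA=0x9010320B893 (r,kernel):
  lvl0: tbl 0x20, slot 18 ⇒ 0x29007 (P1/RW1/US1/PS0)
  lvl1: tbl 0x29, slot 4 ⇒ 0x2C007 (P1/RW1/US1/PS0)
  lvl2: tbl 0x2C, slot 25 ⇒ 0x2F007 (P1/RW1/US1/PS0)
  lvl3: tbl 0x2F, slot 11 ⇒ 0x30007 (P1/RW1/US1/PS0)
  → PA=0x30893  (4 entries read)

Entries read for #2: 4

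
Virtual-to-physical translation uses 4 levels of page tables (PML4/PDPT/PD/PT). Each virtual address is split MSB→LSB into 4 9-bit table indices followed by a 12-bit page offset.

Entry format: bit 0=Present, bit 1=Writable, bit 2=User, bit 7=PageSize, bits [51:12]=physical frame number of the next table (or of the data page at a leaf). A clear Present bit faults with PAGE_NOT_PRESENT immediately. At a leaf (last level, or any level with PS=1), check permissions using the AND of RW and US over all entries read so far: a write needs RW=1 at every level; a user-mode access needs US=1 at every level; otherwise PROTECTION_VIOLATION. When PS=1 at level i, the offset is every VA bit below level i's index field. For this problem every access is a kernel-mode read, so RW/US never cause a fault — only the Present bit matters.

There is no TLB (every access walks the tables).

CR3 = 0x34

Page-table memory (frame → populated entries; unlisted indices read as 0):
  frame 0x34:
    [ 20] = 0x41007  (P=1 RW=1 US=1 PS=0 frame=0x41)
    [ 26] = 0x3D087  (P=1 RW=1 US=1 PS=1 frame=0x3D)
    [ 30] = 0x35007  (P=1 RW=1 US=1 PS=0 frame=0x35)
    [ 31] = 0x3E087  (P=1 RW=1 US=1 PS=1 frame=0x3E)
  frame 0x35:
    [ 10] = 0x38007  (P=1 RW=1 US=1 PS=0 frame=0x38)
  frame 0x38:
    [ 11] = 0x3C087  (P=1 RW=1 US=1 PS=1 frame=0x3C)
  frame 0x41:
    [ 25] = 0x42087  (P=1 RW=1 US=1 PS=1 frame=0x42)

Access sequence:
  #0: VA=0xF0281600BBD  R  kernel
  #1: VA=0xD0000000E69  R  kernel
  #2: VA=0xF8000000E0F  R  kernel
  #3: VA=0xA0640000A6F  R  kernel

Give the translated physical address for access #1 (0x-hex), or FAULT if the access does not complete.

Per-access translation:
#0 VA=0xF0281600BBD (r,kernel):
  lvl0: tbl 0x34, slot 30 ⇒ 0x35007 (P1/RW1/US1/PS0)
  lvl1: tbl 0x35, slot 10 ⇒ 0x38007 (P1/RW1/US1/PS0)
  lvl2: tbl 0x38, slot 11 ⇒ 0x3C087 (P1/RW1/US1/PS1)
  ✓ 0x3CBBD (huge @L2)  — 3 lookups
#1 VA=0xD0000000E69 (r,kernel):
  lvl0: tbl 0x34, slot 26 ⇒ 0x3D087 (P1/RW1/US1/PS1)
  ✓ 0x3DE69 (huge @L0)  — 1 lookups
#2 VA=0xF8000000E0F (r,kernel):
  lvl0: tbl 0x34, slot 31 ⇒ 0x3E087 (P1/RW1/US1/PS1)
  ✓ 0x3EE0F (huge @L0)  — 1 lookups
#3 VA=0xA0640000A6F (r,kernel):
  lvl0: tbl 0x34, slot 20 ⇒ 0x41007 (P1/RW1/US1/PS0)
  lvl1: tbl 0x41, slot 25 ⇒ 0x42087 (P1/RW1/US1/PS1)
  ✓ 0x42A6F (huge @L1)  — 2 lookups

Access #1 PA: 0x3DE69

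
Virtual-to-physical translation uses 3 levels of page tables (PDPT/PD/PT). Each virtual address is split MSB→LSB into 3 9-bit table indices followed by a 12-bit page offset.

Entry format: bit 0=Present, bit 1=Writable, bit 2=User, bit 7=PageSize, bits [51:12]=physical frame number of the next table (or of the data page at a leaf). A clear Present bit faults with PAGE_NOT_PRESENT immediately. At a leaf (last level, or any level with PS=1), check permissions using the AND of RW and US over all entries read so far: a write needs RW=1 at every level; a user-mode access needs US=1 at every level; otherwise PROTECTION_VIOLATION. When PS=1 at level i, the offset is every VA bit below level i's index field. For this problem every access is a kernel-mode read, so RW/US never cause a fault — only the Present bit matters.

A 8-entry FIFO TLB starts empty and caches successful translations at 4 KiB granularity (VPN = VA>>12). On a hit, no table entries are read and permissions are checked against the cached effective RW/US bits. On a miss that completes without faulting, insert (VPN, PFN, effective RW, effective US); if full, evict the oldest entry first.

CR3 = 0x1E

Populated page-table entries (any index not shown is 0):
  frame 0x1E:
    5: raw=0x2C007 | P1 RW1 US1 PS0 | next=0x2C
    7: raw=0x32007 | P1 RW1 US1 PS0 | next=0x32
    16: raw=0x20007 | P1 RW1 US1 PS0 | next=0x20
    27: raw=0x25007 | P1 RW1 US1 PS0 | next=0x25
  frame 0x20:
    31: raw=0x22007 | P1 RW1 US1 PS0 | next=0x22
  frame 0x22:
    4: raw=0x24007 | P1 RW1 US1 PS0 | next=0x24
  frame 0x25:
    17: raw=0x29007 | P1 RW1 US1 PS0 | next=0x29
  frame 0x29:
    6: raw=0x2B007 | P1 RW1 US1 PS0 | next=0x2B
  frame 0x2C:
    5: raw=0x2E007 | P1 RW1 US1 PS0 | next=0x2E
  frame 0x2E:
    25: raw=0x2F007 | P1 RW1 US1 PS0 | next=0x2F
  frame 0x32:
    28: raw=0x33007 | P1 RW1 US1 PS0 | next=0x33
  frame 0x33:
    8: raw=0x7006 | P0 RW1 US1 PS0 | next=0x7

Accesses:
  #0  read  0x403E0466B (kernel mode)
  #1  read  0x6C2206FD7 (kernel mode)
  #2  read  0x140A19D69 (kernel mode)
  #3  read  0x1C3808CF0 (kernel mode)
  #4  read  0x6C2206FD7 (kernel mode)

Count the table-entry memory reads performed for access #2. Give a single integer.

Per-access translation:
#0 VA=0x403E0466B (r,kernel):
  L0: frame=0x1E idx=16 entry=0x20007 [P=1 RW=1 US=1 PS=0]
  L1: frame=0x20 idx=31 entry=0x22007 [P=1 RW=1 US=1 PS=0]
  L2: frame=0x22 idx=4 entry=0x24007 [P=1 RW=1 US=1 PS=0]
  ✓ 0x2466B  — 3 lookups
#1 VA=0x6C2206FD7 (r,kernel):
  L0: frame=0x1E idx=27 entry=0x25007 [P=1 RW=1 US=1 PS=0]
  L1: frame=0x25 idx=17 entry=0x29007 [P=1 RW=1 US=1 PS=0]
  L2: frame=0x29 idx=6 entry=0x2B007 [P=1 RW=1 US=1 PS=0]
  ✓ 0x2BFD7  — 3 lookups
#2 VA=0x140A19D69 (r,kernel):
  L0: frame=0x1E idx=5 entry=0x2C007 [P=1 RW=1 US=1 PS=0]
  L1: frame=0x2C idx=5 entry=0x2E007 [P=1 RW=1 US=1 PS=0]
  L2: frame=0x2E idx=25 entry=0x2F007 [P=1 RW=1 US=1 PS=0]
  ✓ 0x2FD69  — 3 lookups
#3 VA=0x1C3808CF0 (r,kernel):
  L0: frame=0x1E idx=7 entry=0x32007 [P=1 RW=1 US=1 PS=0]
  L1: frame=0x32 idx=28 entry=0x33007 [P=1 RW=1 US=1 PS=0]
  L2: frame=0x33 idx=8 entry=0x7006 [P=0 RW=1 US=1 PS=0]
  → PAGE_NOT_PRESENT  (3 entries read)
#4 VA=0x6C2206FD7 (r,kernel):
  TLB hit vpn=0x6C2206 → PA=0x2BFD7

Entries read for #2: 3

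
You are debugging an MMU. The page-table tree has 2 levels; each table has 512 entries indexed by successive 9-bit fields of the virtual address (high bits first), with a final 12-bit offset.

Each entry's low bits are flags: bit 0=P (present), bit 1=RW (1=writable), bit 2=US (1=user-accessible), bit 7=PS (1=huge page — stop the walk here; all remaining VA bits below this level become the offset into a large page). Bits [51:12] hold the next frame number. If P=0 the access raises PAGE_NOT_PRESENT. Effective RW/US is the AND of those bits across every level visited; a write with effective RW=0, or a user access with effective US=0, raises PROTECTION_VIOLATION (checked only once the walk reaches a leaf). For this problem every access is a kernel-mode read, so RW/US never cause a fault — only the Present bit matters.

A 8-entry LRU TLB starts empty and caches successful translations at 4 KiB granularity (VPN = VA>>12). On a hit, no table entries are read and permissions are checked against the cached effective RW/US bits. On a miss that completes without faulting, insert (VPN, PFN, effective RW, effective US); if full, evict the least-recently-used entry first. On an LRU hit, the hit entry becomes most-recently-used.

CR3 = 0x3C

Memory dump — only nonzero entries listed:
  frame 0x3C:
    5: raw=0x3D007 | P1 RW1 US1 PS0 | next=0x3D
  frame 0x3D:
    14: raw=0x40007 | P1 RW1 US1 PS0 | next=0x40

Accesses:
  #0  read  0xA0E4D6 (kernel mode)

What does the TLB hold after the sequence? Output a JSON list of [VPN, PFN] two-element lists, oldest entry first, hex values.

Per-access translation:
#0 VA=0xA0E4D6 (r,kernel):
  [0] read 0x3C idx=5: raw=0x3D007 flags P=1 W=1 U=1 S=0
  [1] read 0x3D idx=14: raw=0x40007 flags P=1 W=1 U=1 S=0
  ✓ 0x404D6  — 2 lookups

TLB: [["0xA0E", "0x40"]]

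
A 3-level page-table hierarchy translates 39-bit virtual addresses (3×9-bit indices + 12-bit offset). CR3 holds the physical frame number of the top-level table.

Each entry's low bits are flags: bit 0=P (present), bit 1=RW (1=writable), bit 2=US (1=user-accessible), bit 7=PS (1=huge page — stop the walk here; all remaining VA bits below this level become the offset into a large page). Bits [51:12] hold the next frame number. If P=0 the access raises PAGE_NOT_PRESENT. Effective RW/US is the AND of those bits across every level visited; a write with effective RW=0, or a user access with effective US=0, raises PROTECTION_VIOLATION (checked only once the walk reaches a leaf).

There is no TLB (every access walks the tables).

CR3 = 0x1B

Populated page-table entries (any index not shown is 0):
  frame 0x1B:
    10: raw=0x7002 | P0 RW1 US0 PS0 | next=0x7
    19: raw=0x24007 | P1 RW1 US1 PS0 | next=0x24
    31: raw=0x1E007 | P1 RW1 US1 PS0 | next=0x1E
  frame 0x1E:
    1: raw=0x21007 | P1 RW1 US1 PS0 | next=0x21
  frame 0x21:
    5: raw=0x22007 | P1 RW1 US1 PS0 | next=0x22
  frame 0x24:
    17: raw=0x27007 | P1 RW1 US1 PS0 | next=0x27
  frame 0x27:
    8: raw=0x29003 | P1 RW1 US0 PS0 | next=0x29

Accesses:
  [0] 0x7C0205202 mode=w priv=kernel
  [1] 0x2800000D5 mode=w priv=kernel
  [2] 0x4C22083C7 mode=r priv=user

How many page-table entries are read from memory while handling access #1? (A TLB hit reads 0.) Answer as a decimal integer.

Per-access translation:
#0 VA=0x7C0205202 (w,kernel):
  [0] read 0x1B idx=31: raw=0x1E007 flags P=1 W=1 U=1 S=0
  [1] read 0x1E idx=1: raw=0x21007 flags P=1 W=1 U=1 S=0
  [2] read 0x21 idx=5: raw=0x22007 flags P=1 W=1 U=1 S=0
  → PA=0x22202  (3 entries read)
#1 VA=0x2800000D5 (w,kernel):
  [0] read 0x1B idx=10: raw=0x7002 flags P=0 W=1 U=0 S=0
  → PAGE_NOT_PRESENT  (1 entries read)
#2 VA=0x4C22083C7 (r,user):
  [0] read 0x1B idx=19: raw=0x24007 flags P=1 W=1 U=1 S=0
  [1] read 0x24 idx=17: raw=0x27007 flags P=1 W=1 U=1 S=0
  [2] read 0x27 idx=8: raw=0x29003 flags P=1 W=1 U=0 S=0
  → PROTECTION_VIOLATION  (3 entries read)

Entries read for #1: 1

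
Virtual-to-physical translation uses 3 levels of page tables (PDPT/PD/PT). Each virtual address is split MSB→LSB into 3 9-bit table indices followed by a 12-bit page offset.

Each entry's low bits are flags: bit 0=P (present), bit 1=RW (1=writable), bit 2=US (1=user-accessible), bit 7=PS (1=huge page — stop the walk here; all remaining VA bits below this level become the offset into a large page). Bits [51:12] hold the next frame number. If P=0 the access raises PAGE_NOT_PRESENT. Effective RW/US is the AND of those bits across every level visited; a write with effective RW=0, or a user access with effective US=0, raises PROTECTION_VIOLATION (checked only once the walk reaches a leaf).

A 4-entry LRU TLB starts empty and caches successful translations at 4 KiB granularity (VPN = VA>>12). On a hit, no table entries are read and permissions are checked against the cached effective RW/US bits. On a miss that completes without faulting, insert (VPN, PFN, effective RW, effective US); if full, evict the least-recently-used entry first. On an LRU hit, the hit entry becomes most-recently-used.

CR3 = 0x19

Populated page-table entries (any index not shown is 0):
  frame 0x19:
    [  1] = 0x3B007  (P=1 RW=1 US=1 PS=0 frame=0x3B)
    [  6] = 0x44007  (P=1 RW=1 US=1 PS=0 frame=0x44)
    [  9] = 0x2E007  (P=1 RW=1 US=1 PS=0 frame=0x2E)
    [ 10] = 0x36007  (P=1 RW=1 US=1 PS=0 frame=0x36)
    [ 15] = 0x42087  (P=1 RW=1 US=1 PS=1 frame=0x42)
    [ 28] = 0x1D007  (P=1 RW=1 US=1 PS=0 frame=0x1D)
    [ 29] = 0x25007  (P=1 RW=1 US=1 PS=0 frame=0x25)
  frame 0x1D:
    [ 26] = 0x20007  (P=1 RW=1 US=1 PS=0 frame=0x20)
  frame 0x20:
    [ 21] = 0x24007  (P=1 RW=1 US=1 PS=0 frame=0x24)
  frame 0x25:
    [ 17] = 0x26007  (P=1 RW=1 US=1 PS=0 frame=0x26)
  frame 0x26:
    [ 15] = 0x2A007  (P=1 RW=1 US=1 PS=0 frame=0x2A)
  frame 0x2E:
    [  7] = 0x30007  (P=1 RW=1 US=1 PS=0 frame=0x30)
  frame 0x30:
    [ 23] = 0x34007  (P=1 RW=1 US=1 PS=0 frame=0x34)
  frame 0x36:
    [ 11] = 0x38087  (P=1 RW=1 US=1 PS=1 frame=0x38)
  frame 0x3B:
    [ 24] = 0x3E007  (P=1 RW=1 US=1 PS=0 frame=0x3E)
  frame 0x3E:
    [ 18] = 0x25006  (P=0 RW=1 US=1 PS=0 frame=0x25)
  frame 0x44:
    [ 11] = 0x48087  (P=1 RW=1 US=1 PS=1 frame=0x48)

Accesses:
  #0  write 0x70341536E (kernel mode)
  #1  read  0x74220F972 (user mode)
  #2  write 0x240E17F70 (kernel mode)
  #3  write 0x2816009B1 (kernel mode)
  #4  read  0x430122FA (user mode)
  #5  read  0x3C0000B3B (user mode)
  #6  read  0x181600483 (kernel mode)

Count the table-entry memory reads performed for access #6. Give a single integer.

Per-access translation:
#0 VA=0x70341536E (w,kernel):
  lvl0: tbl 0x19, slot 28 ⇒ 0x1D007 (P1/RW1/US1/PS0)
  lvl1: tbl 0x1D, slot 26 ⇒ 0x20007 (P1/RW1/US1/PS0)
  lvl2: tbl 0x20, slot 21 ⇒ 0x24007 (P1/RW1/US1/PS0)
  → PA=0x2436E  (3 entries read)
#1 VA=0x74220F972 (r,user):
  lvl0: tbl 0x19, slot 29 ⇒ 0x25007 (P1/RW1/US1/PS0)
  lvl1: tbl 0x25, slot 17 ⇒ 0x26007 (P1/RW1/US1/PS0)
  lvl2: tbl 0x26, slot 15 ⇒ 0x2A007 (P1/RW1/US1/PS0)
  → PA=0x2A972  (3 entries read)
#2 VA=0x240E17F70 (w,kernel):
  lvl0: tbl 0x19, slot 9 ⇒ 0x2E007 (P1/RW1/US1/PS0)
  lvl1: tbl 0x2E, slot 7 ⇒ 0x30007 (P1/RW1/US1/PS0)
  lvl2: tbl 0x30, slot 23 ⇒ 0x34007 (P1/RW1/US1/PS0)
  → PA=0x34F70  (3 entries read)
#3 VA=0x2816009B1 (w,kernel):
  lvl0: tbl 0x19, slot 10 ⇒ 0x36007 (P1/RW1/US1/PS0)
  lvl1: tbl 0x36, slot 11 ⇒ 0x38087 (P1/RW1/US1/PS1)
  → PA=0x389B1 (huge @L1)  (2 entries read)
#4 VA=0x430122FA (r,user):
  lvl0: tbl 0x19, slot 1 ⇒ 0x3B007 (P1/RW1/US1/PS0)
  lvl1: tbl 0x3B, slot 24 ⇒ 0x3E007 (P1/RW1/US1/PS0)
  lvl2: tbl 0x3E, slot 18 ⇒ 0x25006 (P0/RW1/US1/PS0)
  → PAGE_NOT_PRESENT  (3 entries read)
#5 VA=0x3C0000B3B (r,user):
  lvl0: tbl 0x19, slot 15 ⇒ 0x42087 (P1/RW1/US1/PS1)
  → PA=0x42B3B (huge @L0)  (1 entries read)
#6 VA=0x181600483 (r,kernel):
  lvl0: tbl 0x19, slot 6 ⇒ 0x44007 (P1/RW1/US1/PS0)
  lvl1: tbl 0x44, slot 11 ⇒ 0x48087 (P1/RW1/US1/PS1)
  → PA=0x48483 (huge @L1)  (2 entries read)

Entries read for #6: 2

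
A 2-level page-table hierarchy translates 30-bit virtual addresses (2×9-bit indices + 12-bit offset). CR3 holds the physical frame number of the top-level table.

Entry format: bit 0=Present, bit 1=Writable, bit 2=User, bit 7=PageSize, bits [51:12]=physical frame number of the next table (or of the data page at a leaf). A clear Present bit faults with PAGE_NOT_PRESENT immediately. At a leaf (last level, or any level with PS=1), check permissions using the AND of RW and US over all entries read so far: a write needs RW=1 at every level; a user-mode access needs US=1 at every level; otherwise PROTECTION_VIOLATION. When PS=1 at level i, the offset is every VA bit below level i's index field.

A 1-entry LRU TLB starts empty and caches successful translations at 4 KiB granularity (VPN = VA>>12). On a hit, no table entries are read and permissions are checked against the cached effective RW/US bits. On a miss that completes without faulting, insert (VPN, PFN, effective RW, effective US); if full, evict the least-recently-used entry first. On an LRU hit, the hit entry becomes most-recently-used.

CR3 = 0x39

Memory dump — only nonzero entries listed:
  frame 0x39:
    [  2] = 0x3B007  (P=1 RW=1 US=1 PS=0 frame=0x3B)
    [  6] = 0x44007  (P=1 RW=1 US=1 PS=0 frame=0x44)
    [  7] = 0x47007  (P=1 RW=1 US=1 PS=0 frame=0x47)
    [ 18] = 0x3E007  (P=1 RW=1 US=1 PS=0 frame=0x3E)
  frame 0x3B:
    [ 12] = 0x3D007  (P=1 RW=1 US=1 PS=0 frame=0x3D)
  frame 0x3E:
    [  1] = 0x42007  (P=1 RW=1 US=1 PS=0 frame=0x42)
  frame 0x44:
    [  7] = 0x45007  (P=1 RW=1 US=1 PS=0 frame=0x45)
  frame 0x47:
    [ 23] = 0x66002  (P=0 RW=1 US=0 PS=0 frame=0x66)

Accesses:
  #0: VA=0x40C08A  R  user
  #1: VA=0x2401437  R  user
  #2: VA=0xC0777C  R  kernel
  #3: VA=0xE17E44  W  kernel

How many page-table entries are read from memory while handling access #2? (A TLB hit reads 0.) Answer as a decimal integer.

Per-access translation:
#0 VA=0x40C08A (r,user):
  L0 @0x39[2] → 0x3B007  P=1,RW=1,US=1,PS=0
  L1 @0x3B[12] → 0x3D007  P=1,RW=1,US=1,PS=0
  → PA=0x3D08A  (2 entries read)
#1 VA=0x2401437 (r,user):
  L0 @0x39[18] → 0x3E007  P=1,RW=1,US=1,PS=0
  L1 @0x3E[1] → 0x42007  P=1,RW=1,US=1,PS=0
  → PA=0x42437  (2 entries read)
#2 VA=0xC0777C (r,kernel):
  L0 @0x39[6] → 0x44007  P=1,RW=1,US=1,PS=0
  L1 @0x44[7] → 0x45007  P=1,RW=1,US=1,PS=0
  → PA=0x4577C  (2 entries read)
#3 VA=0xE17E44 (w,kernel):
  L0 @0x39[7] → 0x47007  P=1,RW=1,US=1,PS=0
  L1 @0x47[23] → 0x66002  P=0,RW=1,US=0,PS=0
  → PAGE_NOT_PRESENT  (2 entries read)

Entries read for #2: 2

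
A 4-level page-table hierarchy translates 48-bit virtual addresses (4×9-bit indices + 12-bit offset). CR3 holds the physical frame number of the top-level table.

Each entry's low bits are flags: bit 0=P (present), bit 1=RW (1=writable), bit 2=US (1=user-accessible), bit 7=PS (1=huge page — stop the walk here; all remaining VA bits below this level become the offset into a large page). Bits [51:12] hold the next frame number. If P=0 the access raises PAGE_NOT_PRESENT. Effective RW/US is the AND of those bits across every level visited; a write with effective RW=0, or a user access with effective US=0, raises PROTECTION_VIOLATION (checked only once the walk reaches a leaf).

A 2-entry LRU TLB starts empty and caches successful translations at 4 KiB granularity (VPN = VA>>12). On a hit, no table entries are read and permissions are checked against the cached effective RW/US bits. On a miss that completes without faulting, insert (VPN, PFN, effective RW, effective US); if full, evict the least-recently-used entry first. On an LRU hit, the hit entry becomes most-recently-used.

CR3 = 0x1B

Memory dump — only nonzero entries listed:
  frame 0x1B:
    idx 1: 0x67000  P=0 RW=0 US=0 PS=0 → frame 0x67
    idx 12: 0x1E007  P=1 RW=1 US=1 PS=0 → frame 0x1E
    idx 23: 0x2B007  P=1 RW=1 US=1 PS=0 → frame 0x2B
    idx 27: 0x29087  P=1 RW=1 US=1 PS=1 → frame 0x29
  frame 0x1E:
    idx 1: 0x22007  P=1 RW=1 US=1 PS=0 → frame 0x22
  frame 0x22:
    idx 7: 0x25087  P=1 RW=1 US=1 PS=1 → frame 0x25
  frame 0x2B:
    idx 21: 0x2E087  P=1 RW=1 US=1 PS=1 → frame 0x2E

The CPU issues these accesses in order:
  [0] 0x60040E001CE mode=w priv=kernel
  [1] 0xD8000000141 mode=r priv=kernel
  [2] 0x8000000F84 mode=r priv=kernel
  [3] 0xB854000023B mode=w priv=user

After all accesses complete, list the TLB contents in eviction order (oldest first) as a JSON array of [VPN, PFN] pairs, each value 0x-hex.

Trace:
#0 VA=0x60040E001CE (w,kernel):
  L0 @0x1B[12] → 0x1E007  P=1,RW=1,US=1,PS=0
  L1 @0x1E[1] → 0x22007  P=1,RW=1,US=1,PS=0
  L2 @0x22[7] → 0x25087  P=1,RW=1,US=1,PS=1
  → PA=0x251CE (huge @L2)  (3 entries read)
#1 VA=0xD8000000141 (r,kernel):
  L0 @0x1B[27] → 0x29087  P=1,RW=1,US=1,PS=1
  → PA=0x29141 (huge @L0)  (1 entries read)
#2 VA=0x8000000F84 (r,kernel):
  L0 @0x1B[1] → 0x67000  P=0,RW=0,US=0,PS=0
  → PAGE_NOT_PRESENT  (1 entries read)
#3 VA=0xB854000023B (w,user):
  L0 @0x1B[23] → 0x2B007  P=1,RW=1,US=1,PS=0
  L1 @0x2B[21] → 0x2E087  P=1,RW=1,US=1,PS=1
  → PA=0x2E23B (huge @L1)  (2 entries read)

TLB: [["0xD8000000", "0x29"], ["0xB8540000", "0x2E"]]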